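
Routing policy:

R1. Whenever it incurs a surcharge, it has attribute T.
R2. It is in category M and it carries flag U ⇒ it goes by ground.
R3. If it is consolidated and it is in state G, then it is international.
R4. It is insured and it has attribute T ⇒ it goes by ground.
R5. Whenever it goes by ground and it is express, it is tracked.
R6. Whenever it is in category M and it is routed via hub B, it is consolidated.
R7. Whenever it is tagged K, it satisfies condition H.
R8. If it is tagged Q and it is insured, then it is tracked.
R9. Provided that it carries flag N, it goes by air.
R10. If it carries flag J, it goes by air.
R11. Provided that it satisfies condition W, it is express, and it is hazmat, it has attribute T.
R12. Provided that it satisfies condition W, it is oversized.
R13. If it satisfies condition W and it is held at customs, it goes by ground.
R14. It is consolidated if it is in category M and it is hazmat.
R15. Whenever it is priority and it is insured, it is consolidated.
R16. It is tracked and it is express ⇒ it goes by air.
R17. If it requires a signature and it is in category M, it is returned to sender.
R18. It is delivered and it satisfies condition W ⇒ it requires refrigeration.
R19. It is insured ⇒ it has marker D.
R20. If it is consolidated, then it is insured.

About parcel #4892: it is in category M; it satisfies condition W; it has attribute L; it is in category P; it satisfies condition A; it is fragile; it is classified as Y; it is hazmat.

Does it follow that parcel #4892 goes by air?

No

Forward chaining from the given facts derives: is oversized, is consolidated, is insured, has marker D.
Rules concluding "it goes by air": R9 needs "it carries flag N"; R10 needs "it carries flag J"; R16 needs "it is tracked" — none of these are established.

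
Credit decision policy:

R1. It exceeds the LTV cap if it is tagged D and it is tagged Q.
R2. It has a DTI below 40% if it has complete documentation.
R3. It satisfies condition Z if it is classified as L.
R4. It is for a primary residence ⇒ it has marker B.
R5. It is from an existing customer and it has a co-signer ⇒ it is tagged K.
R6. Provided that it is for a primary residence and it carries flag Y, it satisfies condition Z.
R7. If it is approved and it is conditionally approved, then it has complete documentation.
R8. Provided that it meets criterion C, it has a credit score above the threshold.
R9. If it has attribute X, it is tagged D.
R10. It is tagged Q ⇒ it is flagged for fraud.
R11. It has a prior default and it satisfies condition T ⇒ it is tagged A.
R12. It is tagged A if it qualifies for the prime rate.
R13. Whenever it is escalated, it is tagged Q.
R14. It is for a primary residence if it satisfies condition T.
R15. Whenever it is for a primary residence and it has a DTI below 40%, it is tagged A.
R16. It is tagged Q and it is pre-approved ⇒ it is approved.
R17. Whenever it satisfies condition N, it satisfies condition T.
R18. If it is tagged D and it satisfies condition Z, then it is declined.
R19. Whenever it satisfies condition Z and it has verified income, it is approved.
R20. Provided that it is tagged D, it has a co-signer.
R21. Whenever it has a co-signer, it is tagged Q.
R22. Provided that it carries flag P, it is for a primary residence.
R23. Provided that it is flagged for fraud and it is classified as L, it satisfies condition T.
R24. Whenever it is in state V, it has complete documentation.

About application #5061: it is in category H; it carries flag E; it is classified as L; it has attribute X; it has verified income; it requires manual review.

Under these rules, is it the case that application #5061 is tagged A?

No

Forward chaining from the given facts derives: satisfies condition Z, is tagged D, is declined, is approved, has a co-signer, is tagged Q, exceeds the LTV cap, is flagged for fraud, satisfies condition T, is for a primary residence, has marker B.
Rules concluding "it is tagged A": R11 needs "it has a prior default"; R12 needs "it qualifies for the prime rate"; R15 needs "it has a DTI below 40%" — none of these are established.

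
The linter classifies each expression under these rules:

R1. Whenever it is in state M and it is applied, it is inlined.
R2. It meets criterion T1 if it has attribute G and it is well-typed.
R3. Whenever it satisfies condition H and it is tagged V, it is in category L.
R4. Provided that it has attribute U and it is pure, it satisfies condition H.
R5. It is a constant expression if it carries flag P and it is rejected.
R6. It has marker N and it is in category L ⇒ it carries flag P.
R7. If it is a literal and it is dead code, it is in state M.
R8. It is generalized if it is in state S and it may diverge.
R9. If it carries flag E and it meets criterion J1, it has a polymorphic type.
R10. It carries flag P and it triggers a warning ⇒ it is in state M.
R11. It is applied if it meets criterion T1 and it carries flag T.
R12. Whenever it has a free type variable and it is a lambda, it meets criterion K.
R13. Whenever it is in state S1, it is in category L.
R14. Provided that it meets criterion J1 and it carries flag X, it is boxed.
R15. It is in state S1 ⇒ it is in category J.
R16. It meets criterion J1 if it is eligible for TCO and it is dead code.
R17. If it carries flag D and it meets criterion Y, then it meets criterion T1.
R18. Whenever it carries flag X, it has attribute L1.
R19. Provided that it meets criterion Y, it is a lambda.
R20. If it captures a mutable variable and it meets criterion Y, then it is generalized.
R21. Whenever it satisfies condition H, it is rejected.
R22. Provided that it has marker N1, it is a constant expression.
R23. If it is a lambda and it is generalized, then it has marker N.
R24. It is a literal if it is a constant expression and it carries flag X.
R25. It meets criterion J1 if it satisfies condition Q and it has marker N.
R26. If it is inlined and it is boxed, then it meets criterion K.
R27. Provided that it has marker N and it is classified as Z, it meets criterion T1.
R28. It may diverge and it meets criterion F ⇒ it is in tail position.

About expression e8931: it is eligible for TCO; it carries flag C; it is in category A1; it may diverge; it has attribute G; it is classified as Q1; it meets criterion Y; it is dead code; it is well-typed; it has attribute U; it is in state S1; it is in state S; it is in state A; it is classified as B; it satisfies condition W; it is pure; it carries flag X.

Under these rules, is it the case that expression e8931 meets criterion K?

No

Forward chaining from the given facts derives: meets criterion T1, satisfies condition H, is generalized, is in category L, is in category J, meets criterion J1, has attribute L1, is a lambda, is rejected, has marker N, carries flag P, is boxed, is a constant expression, is a literal, is in state M.
Rules concluding "it meets criterion K": R12 needs "it has a free type variable"; R26 needs "it is inlined" — none of these are established.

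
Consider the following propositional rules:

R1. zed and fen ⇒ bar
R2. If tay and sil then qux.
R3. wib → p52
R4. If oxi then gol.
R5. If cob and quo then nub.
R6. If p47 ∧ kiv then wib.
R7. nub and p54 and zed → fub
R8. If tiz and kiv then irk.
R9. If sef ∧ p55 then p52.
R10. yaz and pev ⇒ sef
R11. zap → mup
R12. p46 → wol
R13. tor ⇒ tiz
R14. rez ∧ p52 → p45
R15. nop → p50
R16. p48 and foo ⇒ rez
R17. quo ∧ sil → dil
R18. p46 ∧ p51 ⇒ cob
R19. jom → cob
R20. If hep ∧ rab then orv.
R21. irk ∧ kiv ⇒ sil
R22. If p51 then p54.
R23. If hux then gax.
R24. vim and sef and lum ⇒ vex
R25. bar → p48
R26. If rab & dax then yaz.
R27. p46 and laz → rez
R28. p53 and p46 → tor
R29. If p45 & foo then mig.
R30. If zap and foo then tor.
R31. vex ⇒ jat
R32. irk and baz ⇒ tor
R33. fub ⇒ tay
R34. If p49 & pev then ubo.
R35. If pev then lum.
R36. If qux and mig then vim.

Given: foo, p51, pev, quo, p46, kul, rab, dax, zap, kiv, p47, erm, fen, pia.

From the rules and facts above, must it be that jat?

No

Forward chaining from the given facts derives: wib, mup, wol, cob, p54, yaz, tor, lum, p52, nub, sef, tiz, irk, sil, dil.
The only rule concluding jat is R31, which needs vex; that is never established.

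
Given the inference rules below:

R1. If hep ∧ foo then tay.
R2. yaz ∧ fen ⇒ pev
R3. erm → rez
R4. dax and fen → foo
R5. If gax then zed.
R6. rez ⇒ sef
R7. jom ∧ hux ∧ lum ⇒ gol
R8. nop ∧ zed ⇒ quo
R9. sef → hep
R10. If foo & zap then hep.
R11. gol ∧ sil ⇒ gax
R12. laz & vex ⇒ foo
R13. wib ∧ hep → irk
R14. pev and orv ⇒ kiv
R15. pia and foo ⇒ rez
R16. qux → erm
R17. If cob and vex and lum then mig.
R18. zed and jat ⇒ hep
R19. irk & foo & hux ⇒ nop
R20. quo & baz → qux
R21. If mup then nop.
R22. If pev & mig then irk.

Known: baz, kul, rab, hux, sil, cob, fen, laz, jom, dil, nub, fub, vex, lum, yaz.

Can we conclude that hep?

Yes

pev  (by R2: yaz, fen)
gol  (by R7: jom, hux, lum)
gax  (by R11: gol, sil)
foo  (by R12: laz, vex)
mig  (by R17: cob, vex, lum)
irk  (by R22: pev, mig)
zed  (by R5: gax)
nop  (by R19: irk, foo, hux)
quo  (by R8: nop, zed)
qux  (by R20: quo, baz)
erm  (by R16: qux)
rez  (by R3: erm)
sef  (by R6: rez)
hep  (by R9: sef)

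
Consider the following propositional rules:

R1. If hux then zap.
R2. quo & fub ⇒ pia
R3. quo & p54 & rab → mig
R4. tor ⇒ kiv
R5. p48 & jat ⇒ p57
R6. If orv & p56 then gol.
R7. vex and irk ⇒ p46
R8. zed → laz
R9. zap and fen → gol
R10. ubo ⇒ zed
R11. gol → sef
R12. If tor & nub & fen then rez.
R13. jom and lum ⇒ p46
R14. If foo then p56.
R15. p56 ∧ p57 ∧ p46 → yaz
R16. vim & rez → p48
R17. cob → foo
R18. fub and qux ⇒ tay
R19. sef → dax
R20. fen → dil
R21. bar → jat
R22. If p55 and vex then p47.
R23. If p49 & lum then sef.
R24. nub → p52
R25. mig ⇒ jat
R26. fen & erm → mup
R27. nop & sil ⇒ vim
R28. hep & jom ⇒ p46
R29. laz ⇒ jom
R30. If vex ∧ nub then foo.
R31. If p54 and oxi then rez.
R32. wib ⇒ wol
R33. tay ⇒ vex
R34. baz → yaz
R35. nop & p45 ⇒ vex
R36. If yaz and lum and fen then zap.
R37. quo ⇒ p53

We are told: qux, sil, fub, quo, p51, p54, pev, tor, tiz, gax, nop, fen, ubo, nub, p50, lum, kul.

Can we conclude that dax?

No

Forward chaining from the given facts derives: pia, kiv, zed, rez, tay, dil, p52, vim, vex, p53, laz, p48, jom, foo, p46, p56.
The only rule concluding dax is R19, which needs sef; that is never established.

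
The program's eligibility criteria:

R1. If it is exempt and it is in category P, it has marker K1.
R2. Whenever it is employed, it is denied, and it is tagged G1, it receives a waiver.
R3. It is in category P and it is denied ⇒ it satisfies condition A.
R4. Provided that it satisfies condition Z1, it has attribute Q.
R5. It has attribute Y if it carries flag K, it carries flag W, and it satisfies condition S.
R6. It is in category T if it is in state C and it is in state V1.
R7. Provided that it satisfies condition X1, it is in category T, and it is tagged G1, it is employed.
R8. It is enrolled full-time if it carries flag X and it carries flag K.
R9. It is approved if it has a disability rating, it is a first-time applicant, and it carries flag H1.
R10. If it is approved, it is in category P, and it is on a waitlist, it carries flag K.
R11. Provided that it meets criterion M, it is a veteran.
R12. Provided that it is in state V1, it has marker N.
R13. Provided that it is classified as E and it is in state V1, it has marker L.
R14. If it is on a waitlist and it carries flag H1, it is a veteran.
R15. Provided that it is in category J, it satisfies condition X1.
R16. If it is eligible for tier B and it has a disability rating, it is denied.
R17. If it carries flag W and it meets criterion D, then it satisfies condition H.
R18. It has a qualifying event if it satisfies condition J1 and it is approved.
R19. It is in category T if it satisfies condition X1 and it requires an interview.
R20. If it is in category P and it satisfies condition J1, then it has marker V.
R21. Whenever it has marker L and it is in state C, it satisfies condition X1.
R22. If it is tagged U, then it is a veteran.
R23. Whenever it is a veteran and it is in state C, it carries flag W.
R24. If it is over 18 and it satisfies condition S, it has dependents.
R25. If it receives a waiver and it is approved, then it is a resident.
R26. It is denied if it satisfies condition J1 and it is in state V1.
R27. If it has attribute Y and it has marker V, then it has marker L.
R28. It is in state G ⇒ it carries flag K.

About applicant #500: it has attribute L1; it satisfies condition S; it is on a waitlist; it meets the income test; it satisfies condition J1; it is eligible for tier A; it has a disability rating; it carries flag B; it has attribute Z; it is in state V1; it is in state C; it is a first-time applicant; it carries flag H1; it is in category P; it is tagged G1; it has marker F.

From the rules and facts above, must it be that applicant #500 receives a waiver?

By R6 (it is in state C, it is in state V1): it is in category T.
By R9 (it has a disability rating, it is a first-time applicant, it carries flag H1): it is approved.
By R10 (it is approved, it is in category P, it is on a waitlist): it carries flag K.
By R14 (it is on a waitlist, it carries flag H1): it is a veteran.
By R20 (it is in category P, it satisfies condition J1): it has marker V.
By R23 (it is a veteran, it is in state C): it carries flag W.
By R26 (it satisfies condition J1, it is in state V1): it is denied.
By R5 (it carries flag K, it carries flag W, it satisfies condition S): it has attribute Y.
By R27 (it has attribute Y, it has marker V): it has marker L.
By R21 (it has marker L, it is in state C): it satisfies condition X1.
By R7 (it satisfies condition X1, it is in category T, it is tagged G1): it is employed.
By R2 (it is employed, it is denied, it is tagged G1): it receives a waiver.

Yes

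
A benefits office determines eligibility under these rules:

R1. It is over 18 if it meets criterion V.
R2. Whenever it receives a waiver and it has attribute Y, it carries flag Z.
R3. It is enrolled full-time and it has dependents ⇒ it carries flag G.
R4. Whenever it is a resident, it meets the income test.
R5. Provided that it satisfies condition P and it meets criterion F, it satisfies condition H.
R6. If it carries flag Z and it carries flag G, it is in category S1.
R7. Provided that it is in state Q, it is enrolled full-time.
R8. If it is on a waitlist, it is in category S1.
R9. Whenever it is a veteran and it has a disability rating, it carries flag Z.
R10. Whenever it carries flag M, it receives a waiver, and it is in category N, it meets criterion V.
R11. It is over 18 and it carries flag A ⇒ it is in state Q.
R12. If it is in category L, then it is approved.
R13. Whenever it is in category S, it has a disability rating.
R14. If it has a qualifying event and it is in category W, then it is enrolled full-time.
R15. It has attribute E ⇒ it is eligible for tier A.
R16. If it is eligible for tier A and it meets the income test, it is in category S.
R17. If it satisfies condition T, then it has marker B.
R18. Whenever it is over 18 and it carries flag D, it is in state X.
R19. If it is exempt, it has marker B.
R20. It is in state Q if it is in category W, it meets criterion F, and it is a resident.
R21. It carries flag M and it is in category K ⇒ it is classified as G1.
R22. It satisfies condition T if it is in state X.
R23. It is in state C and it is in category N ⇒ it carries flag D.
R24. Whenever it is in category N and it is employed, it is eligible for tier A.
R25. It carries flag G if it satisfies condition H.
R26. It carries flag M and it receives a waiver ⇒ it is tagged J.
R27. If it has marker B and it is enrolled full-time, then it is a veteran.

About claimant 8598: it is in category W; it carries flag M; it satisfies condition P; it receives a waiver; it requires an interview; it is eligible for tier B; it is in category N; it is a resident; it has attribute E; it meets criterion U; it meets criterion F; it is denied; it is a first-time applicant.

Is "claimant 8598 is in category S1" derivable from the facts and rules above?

Forward chaining from the given facts derives: meets the income test, satisfies condition H, meets criterion V, is eligible for tier A, is in category S, is in state Q, carries flag G, is tagged J, is over 18, is enrolled full-time, has a disability rating.
Rules concluding "it is in category S1": R6 needs "it carries flag Z"; R8 needs "it is on a waitlist" — none of these are established.

No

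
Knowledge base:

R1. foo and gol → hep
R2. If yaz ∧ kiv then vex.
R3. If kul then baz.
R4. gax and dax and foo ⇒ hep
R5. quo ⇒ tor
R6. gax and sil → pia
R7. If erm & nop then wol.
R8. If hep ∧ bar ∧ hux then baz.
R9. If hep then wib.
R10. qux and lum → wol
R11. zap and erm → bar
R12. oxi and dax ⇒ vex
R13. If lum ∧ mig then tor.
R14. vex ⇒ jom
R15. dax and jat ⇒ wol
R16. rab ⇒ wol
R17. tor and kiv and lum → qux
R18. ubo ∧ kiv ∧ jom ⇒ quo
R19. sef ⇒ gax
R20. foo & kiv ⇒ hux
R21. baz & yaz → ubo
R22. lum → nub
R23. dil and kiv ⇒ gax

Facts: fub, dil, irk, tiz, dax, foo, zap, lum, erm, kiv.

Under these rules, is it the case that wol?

No

Forward chaining from the given facts derives: bar, hux, nub, gax, hep, baz, wib.
Rules concluding wol: R7 needs nop; R10 needs qux; R15 needs jat; R16 needs rab — none of these are established.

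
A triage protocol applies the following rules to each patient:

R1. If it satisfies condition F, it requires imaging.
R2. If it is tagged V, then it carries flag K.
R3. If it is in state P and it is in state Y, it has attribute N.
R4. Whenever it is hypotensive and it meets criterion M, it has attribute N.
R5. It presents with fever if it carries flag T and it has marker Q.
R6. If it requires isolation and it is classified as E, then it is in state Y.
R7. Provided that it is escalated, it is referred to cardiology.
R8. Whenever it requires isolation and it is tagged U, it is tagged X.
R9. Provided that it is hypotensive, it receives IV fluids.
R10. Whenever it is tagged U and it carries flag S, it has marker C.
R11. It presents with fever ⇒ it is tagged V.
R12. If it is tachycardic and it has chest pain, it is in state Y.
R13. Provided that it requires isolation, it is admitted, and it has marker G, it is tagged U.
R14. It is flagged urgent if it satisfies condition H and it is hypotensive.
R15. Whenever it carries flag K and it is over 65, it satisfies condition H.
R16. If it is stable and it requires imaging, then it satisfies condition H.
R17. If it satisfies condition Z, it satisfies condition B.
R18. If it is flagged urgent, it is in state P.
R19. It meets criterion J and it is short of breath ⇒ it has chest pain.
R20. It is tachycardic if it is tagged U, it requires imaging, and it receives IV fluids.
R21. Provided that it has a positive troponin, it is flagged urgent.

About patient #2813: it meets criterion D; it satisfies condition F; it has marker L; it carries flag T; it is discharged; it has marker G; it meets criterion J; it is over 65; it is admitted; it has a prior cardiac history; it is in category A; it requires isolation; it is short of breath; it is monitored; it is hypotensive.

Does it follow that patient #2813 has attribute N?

Forward chaining from the given facts derives: requires imaging, receives IV fluids, is tagged U, has chest pain, is tachycardic, is tagged X, is in state Y.
Rules concluding "it has attribute N": R3 needs "it is in state P"; R4 needs "it meets criterion M" — none of these are established.

No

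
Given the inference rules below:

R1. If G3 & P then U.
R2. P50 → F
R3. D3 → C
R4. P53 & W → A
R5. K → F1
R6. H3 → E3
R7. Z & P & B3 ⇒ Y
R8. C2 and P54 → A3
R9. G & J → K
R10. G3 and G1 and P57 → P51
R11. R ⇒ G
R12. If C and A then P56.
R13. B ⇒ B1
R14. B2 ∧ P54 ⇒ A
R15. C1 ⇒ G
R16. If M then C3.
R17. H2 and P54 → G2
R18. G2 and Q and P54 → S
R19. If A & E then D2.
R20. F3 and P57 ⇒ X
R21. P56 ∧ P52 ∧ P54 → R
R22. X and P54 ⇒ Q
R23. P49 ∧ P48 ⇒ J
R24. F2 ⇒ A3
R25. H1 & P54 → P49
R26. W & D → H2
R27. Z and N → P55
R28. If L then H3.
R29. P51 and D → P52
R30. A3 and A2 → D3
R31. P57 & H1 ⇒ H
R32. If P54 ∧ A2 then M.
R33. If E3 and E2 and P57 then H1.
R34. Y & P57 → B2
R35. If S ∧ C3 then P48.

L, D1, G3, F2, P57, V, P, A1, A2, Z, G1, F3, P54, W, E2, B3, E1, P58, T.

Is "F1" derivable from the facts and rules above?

Forward chaining from the given facts derives: U, Y, P51, X, Q, A3, H3, D3, M, B2, C, E3, A, C3, H1, P56, P49, H.
The only rule concluding F1 is R5, which needs K; that is never established.

No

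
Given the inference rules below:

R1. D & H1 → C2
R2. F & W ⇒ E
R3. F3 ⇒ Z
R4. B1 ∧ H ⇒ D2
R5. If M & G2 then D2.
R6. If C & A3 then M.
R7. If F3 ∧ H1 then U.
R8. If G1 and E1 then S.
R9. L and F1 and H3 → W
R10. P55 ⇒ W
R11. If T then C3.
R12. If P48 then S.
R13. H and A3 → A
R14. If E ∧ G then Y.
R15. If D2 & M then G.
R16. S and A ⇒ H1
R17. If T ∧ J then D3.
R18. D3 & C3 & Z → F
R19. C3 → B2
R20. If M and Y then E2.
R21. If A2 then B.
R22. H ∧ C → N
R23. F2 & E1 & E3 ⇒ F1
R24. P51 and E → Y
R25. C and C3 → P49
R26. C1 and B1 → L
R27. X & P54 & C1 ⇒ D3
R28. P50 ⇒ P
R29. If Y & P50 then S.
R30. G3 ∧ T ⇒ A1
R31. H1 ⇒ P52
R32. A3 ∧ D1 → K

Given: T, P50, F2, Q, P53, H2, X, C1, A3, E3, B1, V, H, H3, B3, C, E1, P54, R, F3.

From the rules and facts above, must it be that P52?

Yes

Z  (by R3: F3)
D2  (by R4: B1, H)
M  (by R6: C, A3)
C3  (by R11: T)
A  (by R13: H, A3)
G  (by R15: D2, M)
F1  (by R23: F2, E1, E3)
L  (by R26: C1, B1)
D3  (by R27: X, P54, C1)
W  (by R9: L, F1, H3)
F  (by R18: D3, C3, Z)
E  (by R2: F, W)
Y  (by R14: E, G)
S  (by R29: Y, P50)
H1  (by R16: S, A)
P52  (by R31: H1)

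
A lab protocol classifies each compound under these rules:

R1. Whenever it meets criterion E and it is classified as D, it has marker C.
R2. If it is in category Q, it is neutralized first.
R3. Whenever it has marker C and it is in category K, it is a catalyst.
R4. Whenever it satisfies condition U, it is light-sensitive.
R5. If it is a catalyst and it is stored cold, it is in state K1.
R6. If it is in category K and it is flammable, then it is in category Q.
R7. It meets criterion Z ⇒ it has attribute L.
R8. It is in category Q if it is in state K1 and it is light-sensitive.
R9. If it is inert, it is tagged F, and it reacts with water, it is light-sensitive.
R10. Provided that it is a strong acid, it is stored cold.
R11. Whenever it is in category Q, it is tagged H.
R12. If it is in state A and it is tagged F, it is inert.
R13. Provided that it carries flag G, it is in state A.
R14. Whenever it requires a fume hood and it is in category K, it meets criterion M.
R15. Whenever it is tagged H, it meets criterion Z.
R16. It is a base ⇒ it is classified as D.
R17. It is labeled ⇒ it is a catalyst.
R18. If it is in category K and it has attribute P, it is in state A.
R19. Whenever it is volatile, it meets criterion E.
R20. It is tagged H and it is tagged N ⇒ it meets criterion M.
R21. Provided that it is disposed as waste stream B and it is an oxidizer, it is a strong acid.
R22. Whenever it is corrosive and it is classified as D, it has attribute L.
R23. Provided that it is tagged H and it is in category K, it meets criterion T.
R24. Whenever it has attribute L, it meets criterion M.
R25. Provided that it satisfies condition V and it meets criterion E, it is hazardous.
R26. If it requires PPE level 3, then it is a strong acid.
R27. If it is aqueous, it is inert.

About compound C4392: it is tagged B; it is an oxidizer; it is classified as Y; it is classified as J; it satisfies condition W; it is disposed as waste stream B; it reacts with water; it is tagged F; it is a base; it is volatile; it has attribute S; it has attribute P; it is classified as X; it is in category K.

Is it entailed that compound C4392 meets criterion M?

By R16 (it is a base): it is classified as D.
By R18 (it is in category K, it has attribute P): it is in state A.
By R19 (it is volatile): it meets criterion E.
By R21 (it is disposed as waste stream B, it is an oxidizer): it is a strong acid.
By R1 (it meets criterion E, it is classified as D): it has marker C.
By R3 (it has marker C, it is in category K): it is a catalyst.
By R10 (it is a strong acid): it is stored cold.
By R12 (it is in state A, it is tagged F): it is inert.
By R5 (it is a catalyst, it is stored cold): it is in state K1.
By R9 (it is inert, it is tagged F, it reacts with water): it is light-sensitive.
By R8 (it is in state K1, it is light-sensitive): it is in category Q.
By R11 (it is in category Q): it is tagged H.
By R15 (it is tagged H): it meets criterion Z.
By R7 (it meets criterion Z): it has attribute L.
By R24 (it has attribute L): it meets criterion M.

Yes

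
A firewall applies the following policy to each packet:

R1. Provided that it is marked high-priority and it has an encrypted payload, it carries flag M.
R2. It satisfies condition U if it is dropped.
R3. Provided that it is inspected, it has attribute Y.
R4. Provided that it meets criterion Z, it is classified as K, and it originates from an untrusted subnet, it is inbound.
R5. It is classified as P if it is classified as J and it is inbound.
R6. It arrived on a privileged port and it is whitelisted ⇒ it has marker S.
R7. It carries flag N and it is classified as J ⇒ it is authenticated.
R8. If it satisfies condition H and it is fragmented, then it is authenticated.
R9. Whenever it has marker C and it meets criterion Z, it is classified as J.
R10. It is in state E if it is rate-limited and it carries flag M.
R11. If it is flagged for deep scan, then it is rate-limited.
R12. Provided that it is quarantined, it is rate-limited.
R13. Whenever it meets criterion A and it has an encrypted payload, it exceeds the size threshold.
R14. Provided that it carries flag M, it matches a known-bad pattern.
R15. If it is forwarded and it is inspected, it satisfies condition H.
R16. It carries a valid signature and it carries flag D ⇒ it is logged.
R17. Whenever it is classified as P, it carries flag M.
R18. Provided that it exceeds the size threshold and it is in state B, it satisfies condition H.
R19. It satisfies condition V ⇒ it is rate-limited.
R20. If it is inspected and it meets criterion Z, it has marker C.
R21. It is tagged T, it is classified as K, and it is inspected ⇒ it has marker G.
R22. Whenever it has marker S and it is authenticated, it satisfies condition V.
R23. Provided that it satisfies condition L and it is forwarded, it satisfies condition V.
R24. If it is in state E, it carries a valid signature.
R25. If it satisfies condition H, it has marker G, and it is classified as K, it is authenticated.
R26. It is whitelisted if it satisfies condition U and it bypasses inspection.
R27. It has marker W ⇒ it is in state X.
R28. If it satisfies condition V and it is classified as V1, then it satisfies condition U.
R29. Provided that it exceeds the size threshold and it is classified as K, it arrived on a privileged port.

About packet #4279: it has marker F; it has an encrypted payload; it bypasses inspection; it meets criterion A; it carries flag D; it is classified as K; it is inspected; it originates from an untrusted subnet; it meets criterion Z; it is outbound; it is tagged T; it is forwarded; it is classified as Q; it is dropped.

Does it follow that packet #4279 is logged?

By R2 (it is dropped): it satisfies condition U.
By R4 (it meets criterion Z, it is classified as K, it originates from an untrusted subnet): it is inbound.
By R13 (it meets criterion A, it has an encrypted payload): it exceeds the size threshold.
By R15 (it is forwarded, it is inspected): it satisfies condition H.
By R20 (it is inspected, it meets criterion Z): it has marker C.
By R21 (it is tagged T, it is classified as K, it is inspected): it has marker G.
By R25 (it satisfies condition H, it has marker G, it is classified as K): it is authenticated.
By R26 (it satisfies condition U, it bypasses inspection): it is whitelisted.
By R29 (it exceeds the size threshold, it is classified as K): it arrived on a privileged port.
By R6 (it arrived on a privileged port, it is whitelisted): it has marker S.
By R9 (it has marker C, it meets criterion Z): it is classified as J.
By R22 (it has marker S, it is authenticated): it satisfies condition V.
By R5 (it is classified as J, it is inbound): it is classified as P.
By R17 (it is classified as P): it carries flag M.
By R19 (it satisfies condition V): it is rate-limited.
By R10 (it is rate-limited, it carries flag M): it is in state E.
By R24 (it is in state E): it carries a valid signature.
By R16 (it carries a valid signature, it carries flag D): it is logged.

Yes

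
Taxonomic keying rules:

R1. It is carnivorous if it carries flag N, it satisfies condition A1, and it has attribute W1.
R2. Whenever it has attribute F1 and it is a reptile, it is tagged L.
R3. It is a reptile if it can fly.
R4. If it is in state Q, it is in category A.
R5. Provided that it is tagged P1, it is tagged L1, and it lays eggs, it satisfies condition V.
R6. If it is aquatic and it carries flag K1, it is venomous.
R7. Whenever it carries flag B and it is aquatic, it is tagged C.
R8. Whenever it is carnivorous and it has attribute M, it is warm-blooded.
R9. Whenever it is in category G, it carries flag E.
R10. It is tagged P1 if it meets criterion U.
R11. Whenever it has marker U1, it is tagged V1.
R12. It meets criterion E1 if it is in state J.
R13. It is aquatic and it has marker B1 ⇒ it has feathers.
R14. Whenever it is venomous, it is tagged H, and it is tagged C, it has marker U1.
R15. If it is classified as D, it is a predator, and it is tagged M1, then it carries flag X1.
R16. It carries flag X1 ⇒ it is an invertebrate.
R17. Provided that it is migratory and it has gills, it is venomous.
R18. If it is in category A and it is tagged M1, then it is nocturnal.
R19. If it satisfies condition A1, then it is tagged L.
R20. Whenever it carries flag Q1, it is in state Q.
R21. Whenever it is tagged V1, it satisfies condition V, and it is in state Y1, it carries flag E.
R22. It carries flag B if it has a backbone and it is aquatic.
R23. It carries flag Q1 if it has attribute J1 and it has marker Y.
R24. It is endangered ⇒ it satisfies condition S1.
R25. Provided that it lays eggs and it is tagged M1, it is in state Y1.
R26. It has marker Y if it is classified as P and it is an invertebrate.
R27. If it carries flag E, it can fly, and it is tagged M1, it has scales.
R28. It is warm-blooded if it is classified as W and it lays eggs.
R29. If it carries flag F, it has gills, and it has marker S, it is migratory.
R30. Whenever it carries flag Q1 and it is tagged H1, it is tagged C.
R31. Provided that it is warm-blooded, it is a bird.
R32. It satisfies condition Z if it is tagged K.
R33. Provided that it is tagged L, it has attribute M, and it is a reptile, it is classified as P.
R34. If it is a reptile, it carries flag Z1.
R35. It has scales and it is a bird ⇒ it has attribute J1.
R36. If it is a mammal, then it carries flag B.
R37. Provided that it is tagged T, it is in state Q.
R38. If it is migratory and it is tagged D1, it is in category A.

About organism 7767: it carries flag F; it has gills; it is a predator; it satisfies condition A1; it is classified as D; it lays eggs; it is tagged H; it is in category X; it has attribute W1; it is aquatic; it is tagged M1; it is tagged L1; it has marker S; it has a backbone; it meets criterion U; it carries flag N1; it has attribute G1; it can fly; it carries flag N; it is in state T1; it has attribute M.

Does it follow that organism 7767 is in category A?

Yes

By R1 (it carries flag N, it satisfies condition A1, it has attribute W1): it is carnivorous.
By R3 (it can fly): it is a reptile.
By R8 (it is carnivorous, it has attribute M): it is warm-blooded.
By R10 (it meets criterion U): it is tagged P1.
By R15 (it is classified as D, it is a predator, it is tagged M1): it carries flag X1.
By R16 (it carries flag X1): it is an invertebrate.
By R19 (it satisfies condition A1): it is tagged L.
By R22 (it has a backbone, it is aquatic): it carries flag B.
By R25 (it lays eggs, it is tagged M1): it is in state Y1.
By R29 (it carries flag F, it has gills, it has marker S): it is migratory.
By R31 (it is warm-blooded): it is a bird.
By R33 (it is tagged L, it has attribute M, it is a reptile): it is classified as P.
By R5 (it is tagged P1, it is tagged L1, it lays eggs): it satisfies condition V.
By R7 (it carries flag B, it is aquatic): it is tagged C.
By R17 (it is migratory, it has gills): it is venomous.
By R26 (it is classified as P, it is an invertebrate): it has marker Y.
By R14 (it is venomous, it is tagged H, it is tagged C): it has marker U1.
By R11 (it has marker U1): it is tagged V1.
By R21 (it is tagged V1, it satisfies condition V, it is in state Y1): it carries flag E.
By R27 (it carries flag E, it can fly, it is tagged M1): it has scales.
By R35 (it has scales, it is a bird): it has attribute J1.
By R23 (it has attribute J1, it has marker Y): it carries flag Q1.
By R20 (it carries flag Q1): it is in state Q.
By R4 (it is in state Q): it is in category A.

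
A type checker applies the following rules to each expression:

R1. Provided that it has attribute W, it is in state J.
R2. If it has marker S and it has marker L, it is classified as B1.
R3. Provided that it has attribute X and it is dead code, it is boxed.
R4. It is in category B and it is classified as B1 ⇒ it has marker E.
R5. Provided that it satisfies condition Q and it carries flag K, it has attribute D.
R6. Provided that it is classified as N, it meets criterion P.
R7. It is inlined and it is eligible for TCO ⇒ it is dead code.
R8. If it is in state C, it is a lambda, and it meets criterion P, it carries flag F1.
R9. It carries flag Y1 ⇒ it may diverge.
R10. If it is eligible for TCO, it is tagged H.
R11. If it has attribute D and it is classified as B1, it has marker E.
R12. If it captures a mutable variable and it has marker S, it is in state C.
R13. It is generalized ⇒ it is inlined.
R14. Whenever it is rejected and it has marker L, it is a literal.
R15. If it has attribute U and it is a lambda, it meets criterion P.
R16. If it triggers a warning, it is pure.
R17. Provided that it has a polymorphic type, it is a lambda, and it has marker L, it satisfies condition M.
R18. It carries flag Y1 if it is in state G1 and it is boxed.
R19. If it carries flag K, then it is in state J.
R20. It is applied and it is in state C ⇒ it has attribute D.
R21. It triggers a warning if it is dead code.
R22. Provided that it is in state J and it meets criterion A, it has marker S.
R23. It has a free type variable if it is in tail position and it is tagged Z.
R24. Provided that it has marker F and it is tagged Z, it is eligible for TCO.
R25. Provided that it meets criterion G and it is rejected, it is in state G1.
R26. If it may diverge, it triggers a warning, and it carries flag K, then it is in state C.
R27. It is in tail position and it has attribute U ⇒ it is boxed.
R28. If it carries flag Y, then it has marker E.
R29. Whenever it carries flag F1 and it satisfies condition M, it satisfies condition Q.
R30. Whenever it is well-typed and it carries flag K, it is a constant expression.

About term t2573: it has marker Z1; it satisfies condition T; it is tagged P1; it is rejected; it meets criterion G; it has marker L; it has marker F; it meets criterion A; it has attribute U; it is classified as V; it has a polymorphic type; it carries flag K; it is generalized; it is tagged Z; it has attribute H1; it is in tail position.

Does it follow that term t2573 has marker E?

No

Forward chaining from the given facts derives: is inlined, is a literal, is in state J, has marker S, has a free type variable, is eligible for TCO, is in state G1, is boxed, is classified as B1, is dead code, is tagged H, carries flag Y1, triggers a warning, may diverge, is pure, is in state C.
Rules concluding "it has marker E": R4 needs "it is in category B"; R11 needs "it has attribute D"; R28 needs "it carries flag Y" — none of these are established.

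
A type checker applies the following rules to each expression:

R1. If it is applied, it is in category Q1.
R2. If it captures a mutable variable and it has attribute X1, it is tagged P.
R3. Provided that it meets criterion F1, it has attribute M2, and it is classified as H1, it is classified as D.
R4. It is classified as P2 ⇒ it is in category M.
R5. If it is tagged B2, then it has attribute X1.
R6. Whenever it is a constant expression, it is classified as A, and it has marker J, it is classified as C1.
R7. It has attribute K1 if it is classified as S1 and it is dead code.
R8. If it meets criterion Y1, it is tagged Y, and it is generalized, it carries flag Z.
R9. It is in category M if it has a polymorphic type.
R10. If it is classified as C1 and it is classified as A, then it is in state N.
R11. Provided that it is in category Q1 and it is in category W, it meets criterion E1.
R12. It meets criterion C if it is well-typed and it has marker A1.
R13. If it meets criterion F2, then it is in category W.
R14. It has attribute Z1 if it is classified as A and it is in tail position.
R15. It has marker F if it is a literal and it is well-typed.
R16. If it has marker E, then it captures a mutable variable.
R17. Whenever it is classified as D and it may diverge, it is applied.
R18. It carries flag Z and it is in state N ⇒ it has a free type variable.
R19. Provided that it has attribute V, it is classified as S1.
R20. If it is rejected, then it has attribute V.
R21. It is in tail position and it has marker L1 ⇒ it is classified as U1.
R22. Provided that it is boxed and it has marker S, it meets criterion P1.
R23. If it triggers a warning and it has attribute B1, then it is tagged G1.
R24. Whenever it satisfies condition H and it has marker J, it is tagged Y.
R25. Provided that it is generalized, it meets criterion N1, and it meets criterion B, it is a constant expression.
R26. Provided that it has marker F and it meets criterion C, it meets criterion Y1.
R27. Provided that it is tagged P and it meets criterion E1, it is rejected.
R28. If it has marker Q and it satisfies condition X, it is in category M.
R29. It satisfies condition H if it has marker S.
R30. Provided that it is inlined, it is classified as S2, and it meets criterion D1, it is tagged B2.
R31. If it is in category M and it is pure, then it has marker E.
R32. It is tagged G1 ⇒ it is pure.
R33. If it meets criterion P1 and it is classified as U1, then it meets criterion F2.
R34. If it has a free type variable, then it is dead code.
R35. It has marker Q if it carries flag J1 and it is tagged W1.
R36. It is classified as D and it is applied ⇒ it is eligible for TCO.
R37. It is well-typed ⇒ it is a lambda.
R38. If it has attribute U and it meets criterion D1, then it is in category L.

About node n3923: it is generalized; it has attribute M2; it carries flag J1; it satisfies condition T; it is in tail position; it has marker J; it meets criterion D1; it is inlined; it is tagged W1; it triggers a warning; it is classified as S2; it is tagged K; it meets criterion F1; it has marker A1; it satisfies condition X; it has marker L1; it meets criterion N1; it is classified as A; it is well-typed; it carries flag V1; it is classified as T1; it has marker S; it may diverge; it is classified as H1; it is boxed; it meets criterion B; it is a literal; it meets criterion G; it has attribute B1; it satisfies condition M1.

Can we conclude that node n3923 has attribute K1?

By R3 (it meets criterion F1, it has attribute M2, it is classified as H1): it is classified as D.
By R12 (it is well-typed, it has marker A1): it meets criterion C.
By R15 (it is a literal, it is well-typed): it has marker F.
By R17 (it is classified as D, it may diverge): it is applied.
By R21 (it is in tail position, it has marker L1): it is classified as U1.
By R22 (it is boxed, it has marker S): it meets criterion P1.
By R23 (it triggers a warning, it has attribute B1): it is tagged G1.
By R25 (it is generalized, it meets criterion N1, it meets criterion B): it is a constant expression.
By R26 (it has marker F, it meets criterion C): it meets criterion Y1.
By R29 (it has marker S): it satisfies condition H.
By R30 (it is inlined, it is classified as S2, it meets criterion D1): it is tagged B2.
By R32 (it is tagged G1): it is pure.
By R33 (it meets criterion P1, it is classified as U1): it meets criterion F2.
By R35 (it carries flag J1, it is tagged W1): it has marker Q.
By R1 (it is applied): it is in category Q1.
By R5 (it is tagged B2): it has attribute X1.
By R6 (it is a constant expression, it is classified as A, it has marker J): it is classified as C1.
By R10 (it is classified as C1, it is classified as A): it is in state N.
By R13 (it meets criterion F2): it is in category W.
By R24 (it satisfies condition H, it has marker J): it is tagged Y.
By R28 (it has marker Q, it satisfies condition X): it is in category M.
By R31 (it is in category M, it is pure): it has marker E.
By R8 (it meets criterion Y1, it is tagged Y, it is generalized): it carries flag Z.
By R11 (it is in category Q1, it is in category W): it meets criterion E1.
By R16 (it has marker E): it captures a mutable variable.
By R18 (it carries flag Z, it is in state N): it has a free type variable.
By R34 (it has a free type variable): it is dead code.
By R2 (it captures a mutable variable, it has attribute X1): it is tagged P.
By R27 (it is tagged P, it meets criterion E1): it is rejected.
By R20 (it is rejected): it has attribute V.
By R19 (it has attribute V): it is classified as S1.
By R7 (it is classified as S1, it is dead code): it has attribute K1.

Yes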